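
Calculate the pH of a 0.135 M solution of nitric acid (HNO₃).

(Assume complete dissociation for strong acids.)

[H⁺] = 0.135 M for strong acid. pH = -log[H⁺] = -log(0.135)

pH = 0.87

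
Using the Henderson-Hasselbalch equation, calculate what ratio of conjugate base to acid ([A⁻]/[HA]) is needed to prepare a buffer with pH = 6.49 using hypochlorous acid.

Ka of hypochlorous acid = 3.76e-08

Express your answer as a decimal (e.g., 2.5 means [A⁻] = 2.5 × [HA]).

pKa = -log(3.76e-08) = 7.4248. pH = pKa + log([A⁻]/[HA]), so log([A⁻]/[HA]) = pH − pKa = 6.49 − 7.4248 = -0.9348. [A⁻]/[HA] = 10^(-0.9348) = 0.116

[A⁻]/[HA] = 0.116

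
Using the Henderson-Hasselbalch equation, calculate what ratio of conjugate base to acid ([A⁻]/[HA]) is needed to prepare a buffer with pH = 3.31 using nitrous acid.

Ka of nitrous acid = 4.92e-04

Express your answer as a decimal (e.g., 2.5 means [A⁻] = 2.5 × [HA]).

pKa = -log(4.92e-04) = 3.3080. pH = pKa + log([A⁻]/[HA]), so log([A⁻]/[HA]) = pH − pKa = 3.31 − 3.3080 = 0.0020. [A⁻]/[HA] = 10^(0.0020) = 1.00

[A⁻]/[HA] = 1.00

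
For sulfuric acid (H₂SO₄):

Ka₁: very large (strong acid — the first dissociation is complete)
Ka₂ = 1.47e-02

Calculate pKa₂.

pKa₂ = -log(Ka₂) = -log(1.47e-02) = 1.83.

pK_{a2} = 1.83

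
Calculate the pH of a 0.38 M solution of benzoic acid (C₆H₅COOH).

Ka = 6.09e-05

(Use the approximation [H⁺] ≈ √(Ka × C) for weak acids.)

[H⁺] = √(Ka × C) = √(6.09e-05 × 0.38) = 4.8106e-03. pH = -log(4.8106e-03)

pH = 2.32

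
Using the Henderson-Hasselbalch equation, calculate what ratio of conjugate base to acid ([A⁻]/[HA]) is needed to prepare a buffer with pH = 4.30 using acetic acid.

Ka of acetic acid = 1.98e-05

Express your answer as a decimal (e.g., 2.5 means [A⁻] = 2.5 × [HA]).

pKa = -log(1.98e-05) = 4.7033. pH = pKa + log([A⁻]/[HA]), so log([A⁻]/[HA]) = pH − pKa = 4.30 − 4.7033 = -0.4033. [A⁻]/[HA] = 10^(-0.4033) = 0.395

[A⁻]/[HA] = 0.395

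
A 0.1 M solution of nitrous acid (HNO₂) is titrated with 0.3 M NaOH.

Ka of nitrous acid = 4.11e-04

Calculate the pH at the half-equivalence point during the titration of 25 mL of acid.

At half-equivalence [HA] = [A⁻], so Henderson-Hasselbalch gives pH = pKa = -log(4.11e-04) = 3.39.

pH = pKa = 3.39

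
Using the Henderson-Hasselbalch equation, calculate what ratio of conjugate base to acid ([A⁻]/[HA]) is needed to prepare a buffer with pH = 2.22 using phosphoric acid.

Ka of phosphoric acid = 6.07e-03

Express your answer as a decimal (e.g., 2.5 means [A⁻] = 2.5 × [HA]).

pKa = -log(6.07e-03) = 2.2168. pH = pKa + log([A⁻]/[HA]), so log([A⁻]/[HA]) = pH − pKa = 2.22 − 2.2168 = 0.0032. [A⁻]/[HA] = 10^(0.0032) = 1.01

[A⁻]/[HA] = 1.01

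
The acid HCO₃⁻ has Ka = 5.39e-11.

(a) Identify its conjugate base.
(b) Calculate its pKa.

(a) The conjugate base is formed by removing one H⁺ from HCO₃⁻, giving CO₃²⁻. (b) pKa = -log(Ka) = -log(5.39e-11) = 10.27.

Conjugate base: CO₃²⁻; pK_a = 10.27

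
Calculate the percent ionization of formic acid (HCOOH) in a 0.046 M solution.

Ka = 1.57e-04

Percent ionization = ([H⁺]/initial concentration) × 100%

Using Ka equilibrium: x² + Ka×x - Ka×C = 0. Solving: [H⁺] = 2.6100e-03. Percent = (2.6100e-03/0.046) × 100

Percent ionization = 5.67%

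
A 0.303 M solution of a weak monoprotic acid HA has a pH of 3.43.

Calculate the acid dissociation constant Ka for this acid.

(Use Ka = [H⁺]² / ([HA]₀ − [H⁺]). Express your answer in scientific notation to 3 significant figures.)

[H⁺] = 10^(−pH) = 10^(−3.43) = 3.715e-04 M. For HA ⇌ H⁺ + A⁻, Ka = [H⁺][A⁻]/[HA] = [H⁺]² / ([HA]₀ − [H⁺]) = (3.715e-04)² / (0.303 − 3.715e-04) = 4.56e-07.

K_a = 4.56e-07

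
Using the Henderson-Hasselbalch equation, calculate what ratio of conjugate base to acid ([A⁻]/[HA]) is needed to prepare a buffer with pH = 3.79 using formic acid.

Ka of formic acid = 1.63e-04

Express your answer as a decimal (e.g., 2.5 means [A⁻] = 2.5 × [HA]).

pKa = -log(1.63e-04) = 3.7878. pH = pKa + log([A⁻]/[HA]), so log([A⁻]/[HA]) = pH − pKa = 3.79 − 3.7878 = 0.0022. [A⁻]/[HA] = 10^(0.0022) = 1.01

[A⁻]/[HA] = 1.01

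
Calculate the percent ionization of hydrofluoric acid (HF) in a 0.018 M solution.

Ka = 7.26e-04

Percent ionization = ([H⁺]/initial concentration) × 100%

Using Ka equilibrium: x² + Ka×x - Ka×C = 0. Solving: [H⁺] = 3.2701e-03. Percent = (3.2701e-03/0.018) × 100

Percent ionization = 18.2%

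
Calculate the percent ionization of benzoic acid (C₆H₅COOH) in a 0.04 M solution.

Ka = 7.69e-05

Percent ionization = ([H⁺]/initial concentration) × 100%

Using Ka equilibrium: x² + Ka×x - Ka×C = 0. Solving: [H⁺] = 1.7158e-03. Percent = (1.7158e-03/0.04) × 100

Percent ionization = 4.29%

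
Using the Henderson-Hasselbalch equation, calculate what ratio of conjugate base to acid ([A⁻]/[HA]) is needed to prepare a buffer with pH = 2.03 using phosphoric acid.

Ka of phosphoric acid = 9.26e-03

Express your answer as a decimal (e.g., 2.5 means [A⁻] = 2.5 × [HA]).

pKa = -log(9.26e-03) = 2.0334. pH = pKa + log([A⁻]/[HA]), so log([A⁻]/[HA]) = pH − pKa = 2.03 − 2.0334 = -0.0034. [A⁻]/[HA] = 10^(-0.0034) = 0.992

[A⁻]/[HA] = 0.992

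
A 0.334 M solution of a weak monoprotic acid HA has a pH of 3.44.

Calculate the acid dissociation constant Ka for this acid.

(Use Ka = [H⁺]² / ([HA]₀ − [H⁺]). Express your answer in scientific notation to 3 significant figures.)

[H⁺] = 10^(−pH) = 10^(−3.44) = 3.631e-04 M. For HA ⇌ H⁺ + A⁻, Ka = [H⁺][A⁻]/[HA] = [H⁺]² / ([HA]₀ − [H⁺]) = (3.631e-04)² / (0.334 − 3.631e-04) = 3.95e-07.

K_a = 3.95e-07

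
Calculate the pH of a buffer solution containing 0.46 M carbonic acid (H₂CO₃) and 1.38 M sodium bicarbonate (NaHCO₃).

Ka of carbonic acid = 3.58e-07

pKa = -log(3.58e-07) = 6.45. pH = pKa + log([A⁻]/[HA]) = 6.45 + log(1.38/0.46)

pH = 6.92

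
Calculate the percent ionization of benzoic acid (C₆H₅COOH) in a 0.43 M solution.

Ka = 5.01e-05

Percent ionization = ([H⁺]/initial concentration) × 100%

Using Ka equilibrium: x² + Ka×x - Ka×C = 0. Solving: [H⁺] = 4.6165e-03. Percent = (4.6165e-03/0.43) × 100

Percent ionization = 1.07%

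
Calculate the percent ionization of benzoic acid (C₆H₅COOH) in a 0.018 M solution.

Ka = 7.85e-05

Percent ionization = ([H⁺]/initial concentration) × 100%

Using Ka equilibrium: x² + Ka×x - Ka×C = 0. Solving: [H⁺] = 1.1501e-03. Percent = (1.1501e-03/0.018) × 100

Percent ionization = 6.39%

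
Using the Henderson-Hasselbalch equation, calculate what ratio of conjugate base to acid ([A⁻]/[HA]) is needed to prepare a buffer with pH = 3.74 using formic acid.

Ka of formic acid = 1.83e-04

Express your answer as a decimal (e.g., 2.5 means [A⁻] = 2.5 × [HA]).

pKa = -log(1.83e-04) = 3.7375. pH = pKa + log([A⁻]/[HA]), so log([A⁻]/[HA]) = pH − pKa = 3.74 − 3.7375 = 0.0025. [A⁻]/[HA] = 10^(0.0025) = 1.01

[A⁻]/[HA] = 1.01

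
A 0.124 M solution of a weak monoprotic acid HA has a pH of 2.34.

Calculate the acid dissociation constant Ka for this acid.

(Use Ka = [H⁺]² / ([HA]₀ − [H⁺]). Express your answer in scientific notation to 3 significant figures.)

[H⁺] = 10^(−pH) = 10^(−2.34) = 4.571e-03 M. For HA ⇌ H⁺ + A⁻, Ka = [H⁺][A⁻]/[HA] = [H⁺]² / ([HA]₀ − [H⁺]) = (4.571e-03)² / (0.124 − 4.571e-03) = 1.75e-04.

K_a = 1.75e-04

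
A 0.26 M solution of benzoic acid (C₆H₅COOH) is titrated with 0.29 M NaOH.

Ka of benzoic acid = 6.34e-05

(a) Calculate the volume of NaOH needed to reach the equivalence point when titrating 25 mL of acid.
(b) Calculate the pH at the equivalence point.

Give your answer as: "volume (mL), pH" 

moles acid = 0.26 × 25/1000 = 0.0065 mol; V_base = moles/0.29 × 1000 = 22.4 mL. At equivalence only the conjugate base is present: [A⁻] = 0.0065/0.047 = 1.3709e-01 M. Kb = Kw/Ka = 1.58e-10; [OH⁻] = √(Kb × [A⁻]) = 4.6501e-06; pOH = 5.33; pH = 14 - pOH = 8.67.

V = 22.4 mL, pH = 8.67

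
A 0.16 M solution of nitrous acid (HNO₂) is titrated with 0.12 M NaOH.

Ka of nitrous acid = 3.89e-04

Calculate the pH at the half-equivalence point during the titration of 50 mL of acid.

At half-equivalence [HA] = [A⁻], so Henderson-Hasselbalch gives pH = pKa = -log(3.89e-04) = 3.41.

pH = pKa = 3.41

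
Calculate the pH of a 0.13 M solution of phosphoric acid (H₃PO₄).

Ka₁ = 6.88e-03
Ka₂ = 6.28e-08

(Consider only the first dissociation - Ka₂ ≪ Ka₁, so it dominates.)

First dissociation dominates. From Ka₁ = [H⁺][HA⁻]/[H₂A], x² + Ka₁·x − Ka₁·C = 0 with C = 0.13 M and Ka₁ = 6.88e-03. Solving: [H⁺] = (−Ka₁ + √(Ka₁² + 4·Ka₁·C)) / 2 = 2.6664e-02 M. pH = -log(2.6664e-02) = 1.57.

pH = 1.57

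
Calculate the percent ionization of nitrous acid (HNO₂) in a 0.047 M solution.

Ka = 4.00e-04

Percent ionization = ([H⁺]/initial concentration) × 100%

Using Ka equilibrium: x² + Ka×x - Ka×C = 0. Solving: [H⁺] = 4.1405e-03. Percent = (4.1405e-03/0.047) × 100

Percent ionization = 8.81%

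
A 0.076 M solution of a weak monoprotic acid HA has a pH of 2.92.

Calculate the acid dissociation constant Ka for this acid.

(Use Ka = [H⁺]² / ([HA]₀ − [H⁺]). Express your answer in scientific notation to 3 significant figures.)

[H⁺] = 10^(−pH) = 10^(−2.92) = 1.202e-03 M. For HA ⇌ H⁺ + A⁻, Ka = [H⁺][A⁻]/[HA] = [H⁺]² / ([HA]₀ − [H⁺]) = (1.202e-03)² / (0.076 − 1.202e-03) = 1.93e-05.

K_a = 1.93e-05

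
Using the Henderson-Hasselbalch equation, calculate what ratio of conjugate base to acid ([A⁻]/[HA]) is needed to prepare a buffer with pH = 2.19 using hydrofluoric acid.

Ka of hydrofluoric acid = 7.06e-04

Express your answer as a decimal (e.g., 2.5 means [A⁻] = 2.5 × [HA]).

pKa = -log(7.06e-04) = 3.1512. pH = pKa + log([A⁻]/[HA]), so log([A⁻]/[HA]) = pH − pKa = 2.19 − 3.1512 = -0.9612. [A⁻]/[HA] = 10^(-0.9612) = 0.109

[A⁻]/[HA] = 0.109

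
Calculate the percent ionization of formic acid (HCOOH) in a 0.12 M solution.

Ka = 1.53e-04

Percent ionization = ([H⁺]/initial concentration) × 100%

Using Ka equilibrium: x² + Ka×x - Ka×C = 0. Solving: [H⁺] = 4.2090e-03. Percent = (4.2090e-03/0.12) × 100

Percent ionization = 3.51%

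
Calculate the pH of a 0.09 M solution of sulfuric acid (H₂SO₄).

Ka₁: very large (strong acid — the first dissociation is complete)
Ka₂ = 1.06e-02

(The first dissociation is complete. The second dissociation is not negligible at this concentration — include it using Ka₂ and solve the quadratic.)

First dissociation is complete: [H⁺]₀ = [HSO₄⁻]₀ = C = 0.09 M. Second dissociation HSO₄⁻ ⇌ H⁺ + SO₄²⁻: let x = [SO₄²⁻]. Ka₂ = (C + x)·x / (C − x) = 1.06e-02 → x² + (C + Ka₂)·x − Ka₂·C = 0 → x² + 0.10060·x − 9.540e-04 = 0. x = (−0.10060 + √(0.10060² + 4 × 9.540e-04)) / 2 = 8.7262e-03 M. [H⁺] = C + x = 0.09 + 8.7262e-03 = 9.8726e-02 M. pH = -log(9.8726e-02) = 1.01.

pH = 1.01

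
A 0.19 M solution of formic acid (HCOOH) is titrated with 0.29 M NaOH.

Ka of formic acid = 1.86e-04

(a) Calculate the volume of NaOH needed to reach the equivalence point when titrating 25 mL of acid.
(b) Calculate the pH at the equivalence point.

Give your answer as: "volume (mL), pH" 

moles acid = 0.19 × 25/1000 = 0.00475 mol; V_base = moles/0.29 × 1000 = 16.4 mL. At equivalence only the conjugate base is present: [A⁻] = 0.00475/0.041 = 1.1479e-01 M. Kb = Kw/Ka = 5.38e-11; [OH⁻] = √(Kb × [A⁻]) = 2.4843e-06; pOH = 5.60; pH = 14 - pOH = 8.40.

V = 16.4 mL, pH = 8.40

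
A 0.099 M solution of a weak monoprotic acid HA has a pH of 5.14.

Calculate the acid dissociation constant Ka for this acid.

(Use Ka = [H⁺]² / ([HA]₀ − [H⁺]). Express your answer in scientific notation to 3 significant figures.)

[H⁺] = 10^(−pH) = 10^(−5.14) = 7.244e-06 M. For HA ⇌ H⁺ + A⁻, Ka = [H⁺][A⁻]/[HA] = [H⁺]² / ([HA]₀ − [H⁺]) = (7.244e-06)² / (0.099 − 7.244e-06) = 5.30e-10.

K_a = 5.30e-10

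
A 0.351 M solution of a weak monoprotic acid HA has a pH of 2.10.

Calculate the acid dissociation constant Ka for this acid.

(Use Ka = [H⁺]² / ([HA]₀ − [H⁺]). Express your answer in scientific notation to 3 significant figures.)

[H⁺] = 10^(−pH) = 10^(−2.10) = 7.943e-03 M. For HA ⇌ H⁺ + A⁻, Ka = [H⁺][A⁻]/[HA] = [H⁺]² / ([HA]₀ − [H⁺]) = (7.943e-03)² / (0.351 − 7.943e-03) = 1.84e-04.

K_a = 1.84e-04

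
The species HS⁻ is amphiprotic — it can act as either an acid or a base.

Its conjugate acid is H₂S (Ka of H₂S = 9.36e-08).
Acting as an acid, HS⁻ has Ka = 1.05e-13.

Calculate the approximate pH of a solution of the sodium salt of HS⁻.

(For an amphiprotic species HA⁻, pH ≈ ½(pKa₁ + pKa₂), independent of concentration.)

pKa₁ = -log(9.36e-08) = 7.03; pKa₂ = -log(1.05e-13) = 12.98. For an amphiprotic species, pH ≈ ½(pKa₁ + pKa₂) = ½(7.03 + 12.98) = 10.00.

pH = 10.00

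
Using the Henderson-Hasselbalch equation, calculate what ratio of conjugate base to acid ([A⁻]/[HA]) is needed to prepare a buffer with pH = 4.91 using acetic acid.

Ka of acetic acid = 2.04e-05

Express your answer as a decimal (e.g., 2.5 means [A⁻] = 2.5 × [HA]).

pKa = -log(2.04e-05) = 4.6904. pH = pKa + log([A⁻]/[HA]), so log([A⁻]/[HA]) = pH − pKa = 4.91 − 4.6904 = 0.2196. [A⁻]/[HA] = 10^(0.2196) = 1.66

[A⁻]/[HA] = 1.66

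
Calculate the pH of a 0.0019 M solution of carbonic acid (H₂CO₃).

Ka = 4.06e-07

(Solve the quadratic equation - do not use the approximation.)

x² + Ka×x - Ka×C = 0. Using quadratic formula: [H⁺] = 2.7572e-05

pH = 4.56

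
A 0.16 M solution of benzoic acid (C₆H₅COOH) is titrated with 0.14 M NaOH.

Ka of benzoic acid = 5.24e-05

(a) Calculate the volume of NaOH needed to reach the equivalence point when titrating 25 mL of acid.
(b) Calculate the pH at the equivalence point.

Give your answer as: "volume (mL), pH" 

moles acid = 0.16 × 25/1000 = 0.004 mol; V_base = moles/0.14 × 1000 = 28.6 mL. At equivalence only the conjugate base is present: [A⁻] = 0.004/0.054 = 7.4667e-02 M. Kb = Kw/Ka = 1.91e-10; [OH⁻] = √(Kb × [A⁻]) = 3.7748e-06; pOH = 5.42; pH = 14 - pOH = 8.58.

V = 28.6 mL, pH = 8.58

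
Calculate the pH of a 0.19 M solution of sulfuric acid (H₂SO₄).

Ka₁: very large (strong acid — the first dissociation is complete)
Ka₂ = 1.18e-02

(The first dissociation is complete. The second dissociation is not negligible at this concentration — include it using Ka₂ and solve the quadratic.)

First dissociation is complete: [H⁺]₀ = [HSO₄⁻]₀ = C = 0.19 M. Second dissociation HSO₄⁻ ⇌ H⁺ + SO₄²⁻: let x = [SO₄²⁻]. Ka₂ = (C + x)·x / (C − x) = 1.18e-02 → x² + (C + Ka₂)·x − Ka₂·C = 0 → x² + 0.20180·x − 2.242e-03 = 0. x = (−0.20180 + √(0.20180² + 4 × 2.242e-03)) / 2 = 1.0558e-02 M. [H⁺] = C + x = 0.19 + 1.0558e-02 = 2.0056e-01 M. pH = -log(2.0056e-01) = 0.70.

pH = 0.70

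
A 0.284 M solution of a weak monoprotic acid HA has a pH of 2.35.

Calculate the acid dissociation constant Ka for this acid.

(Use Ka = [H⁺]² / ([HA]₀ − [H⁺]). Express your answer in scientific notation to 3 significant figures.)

[H⁺] = 10^(−pH) = 10^(−2.35) = 4.467e-03 M. For HA ⇌ H⁺ + A⁻, Ka = [H⁺][A⁻]/[HA] = [H⁺]² / ([HA]₀ − [H⁺]) = (4.467e-03)² / (0.284 − 4.467e-03) = 7.14e-05.

K_a = 7.14e-05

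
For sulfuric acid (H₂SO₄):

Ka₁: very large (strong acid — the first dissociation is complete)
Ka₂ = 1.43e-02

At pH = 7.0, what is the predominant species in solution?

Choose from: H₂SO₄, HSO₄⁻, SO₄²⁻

The first dissociation is complete, so H₂SO₄ itself is never the predominant species in water; pKa₂ = -log(1.43e-02) = 1.84. For a polyprotic acid the predominant species crosses at each pKa: below pKa_n the protonated form dominates, above it the deprotonated form does. At pH = 7.0, the predominant species is SO₄²⁻.

SO₄²⁻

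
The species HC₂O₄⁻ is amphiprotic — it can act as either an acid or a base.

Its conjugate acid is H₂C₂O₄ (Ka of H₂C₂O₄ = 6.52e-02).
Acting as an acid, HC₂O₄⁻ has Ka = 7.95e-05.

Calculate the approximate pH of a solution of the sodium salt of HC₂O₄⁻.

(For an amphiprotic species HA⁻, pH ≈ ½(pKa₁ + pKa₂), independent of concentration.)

pKa₁ = -log(6.52e-02) = 1.19; pKa₂ = -log(7.95e-05) = 4.10. For an amphiprotic species, pH ≈ ½(pKa₁ + pKa₂) = ½(1.19 + 4.10) = 2.64.

pH = 2.64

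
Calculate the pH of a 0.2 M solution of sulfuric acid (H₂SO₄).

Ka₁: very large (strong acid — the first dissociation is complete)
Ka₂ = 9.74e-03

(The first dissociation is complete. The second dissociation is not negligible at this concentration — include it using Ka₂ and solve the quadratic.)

First dissociation is complete: [H⁺]₀ = [HSO₄⁻]₀ = C = 0.2 M. Second dissociation HSO₄⁻ ⇌ H⁺ + SO₄²⁻: let x = [SO₄²⁻]. Ka₂ = (C + x)·x / (C − x) = 9.74e-03 → x² + (C + Ka₂)·x − Ka₂·C = 0 → x² + 0.20974·x − 1.948e-03 = 0. x = (−0.20974 + √(0.20974² + 4 × 1.948e-03)) / 2 = 8.9092e-03 M. [H⁺] = C + x = 0.2 + 8.9092e-03 = 2.0891e-01 M. pH = -log(2.0891e-01) = 0.68.

pH = 0.68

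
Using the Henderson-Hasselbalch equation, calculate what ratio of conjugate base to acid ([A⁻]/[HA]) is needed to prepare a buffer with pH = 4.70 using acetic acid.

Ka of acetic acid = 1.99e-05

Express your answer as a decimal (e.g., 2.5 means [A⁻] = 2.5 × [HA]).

pKa = -log(1.99e-05) = 4.7011. pH = pKa + log([A⁻]/[HA]), so log([A⁻]/[HA]) = pH − pKa = 4.70 − 4.7011 = -0.0011. [A⁻]/[HA] = 10^(-0.0011) = 0.997

[A⁻]/[HA] = 0.997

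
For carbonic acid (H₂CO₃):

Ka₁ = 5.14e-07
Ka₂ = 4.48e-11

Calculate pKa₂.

pKa₂ = -log(Ka₂) = -log(4.48e-11) = 10.35.

pK_{a2} = 10.35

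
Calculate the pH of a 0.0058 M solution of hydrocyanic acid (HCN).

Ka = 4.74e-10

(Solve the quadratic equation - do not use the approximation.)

x² + Ka×x - Ka×C = 0. Using quadratic formula: [H⁺] = 1.6578e-06

pH = 5.78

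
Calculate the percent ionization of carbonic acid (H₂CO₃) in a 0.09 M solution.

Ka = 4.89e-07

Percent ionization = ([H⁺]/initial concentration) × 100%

Using Ka equilibrium: x² + Ka×x - Ka×C = 0. Solving: [H⁺] = 2.0954e-04. Percent = (2.0954e-04/0.09) × 100

Percent ionization = 0.233%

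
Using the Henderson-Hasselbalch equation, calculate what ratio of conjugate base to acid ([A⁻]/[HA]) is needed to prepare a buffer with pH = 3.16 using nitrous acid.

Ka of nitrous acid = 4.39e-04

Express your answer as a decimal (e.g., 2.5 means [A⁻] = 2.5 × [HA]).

pKa = -log(4.39e-04) = 3.3575. pH = pKa + log([A⁻]/[HA]), so log([A⁻]/[HA]) = pH − pKa = 3.16 − 3.3575 = -0.1975. [A⁻]/[HA] = 10^(-0.1975) = 0.635

[A⁻]/[HA] = 0.635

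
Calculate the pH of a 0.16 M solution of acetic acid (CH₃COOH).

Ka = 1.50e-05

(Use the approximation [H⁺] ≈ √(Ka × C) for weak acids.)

[H⁺] = √(Ka × C) = √(1.50e-05 × 0.16) = 1.5492e-03. pH = -log(1.5492e-03)

pH = 2.81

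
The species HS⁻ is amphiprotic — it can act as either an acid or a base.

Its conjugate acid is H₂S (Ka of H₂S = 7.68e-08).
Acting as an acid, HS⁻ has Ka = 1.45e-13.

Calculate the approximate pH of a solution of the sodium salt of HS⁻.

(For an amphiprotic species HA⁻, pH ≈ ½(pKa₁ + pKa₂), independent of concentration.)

pKa₁ = -log(7.68e-08) = 7.11; pKa₂ = -log(1.45e-13) = 12.84. For an amphiprotic species, pH ≈ ½(pKa₁ + pKa₂) = ½(7.11 + 12.84) = 9.98.

pH = 9.98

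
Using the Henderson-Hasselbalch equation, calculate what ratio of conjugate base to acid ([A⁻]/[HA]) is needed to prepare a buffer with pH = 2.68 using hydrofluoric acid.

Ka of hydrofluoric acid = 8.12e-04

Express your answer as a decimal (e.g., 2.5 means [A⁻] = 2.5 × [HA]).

pKa = -log(8.12e-04) = 3.0904. pH = pKa + log([A⁻]/[HA]), so log([A⁻]/[HA]) = pH − pKa = 2.68 − 3.0904 = -0.4104. [A⁻]/[HA] = 10^(-0.4104) = 0.389

[A⁻]/[HA] = 0.389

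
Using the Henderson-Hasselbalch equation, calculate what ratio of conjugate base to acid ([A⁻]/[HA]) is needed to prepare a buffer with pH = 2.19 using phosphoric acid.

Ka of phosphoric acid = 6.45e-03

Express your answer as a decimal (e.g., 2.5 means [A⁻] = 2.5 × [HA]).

pKa = -log(6.45e-03) = 2.1904. pH = pKa + log([A⁻]/[HA]), so log([A⁻]/[HA]) = pH − pKa = 2.19 − 2.1904 = -0.0004. [A⁻]/[HA] = 10^(-0.0004) = 0.999

[A⁻]/[HA] = 0.999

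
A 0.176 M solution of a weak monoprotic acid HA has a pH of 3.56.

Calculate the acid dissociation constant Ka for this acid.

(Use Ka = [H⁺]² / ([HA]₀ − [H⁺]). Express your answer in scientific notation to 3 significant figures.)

[H⁺] = 10^(−pH) = 10^(−3.56) = 2.754e-04 M. For HA ⇌ H⁺ + A⁻, Ka = [H⁺][A⁻]/[HA] = [H⁺]² / ([HA]₀ − [H⁺]) = (2.754e-04)² / (0.176 − 2.754e-04) = 4.32e-07.

K_a = 4.32e-07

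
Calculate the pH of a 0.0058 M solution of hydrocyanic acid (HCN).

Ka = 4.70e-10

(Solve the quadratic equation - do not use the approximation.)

x² + Ka×x - Ka×C = 0. Using quadratic formula: [H⁺] = 1.6508e-06

pH = 5.78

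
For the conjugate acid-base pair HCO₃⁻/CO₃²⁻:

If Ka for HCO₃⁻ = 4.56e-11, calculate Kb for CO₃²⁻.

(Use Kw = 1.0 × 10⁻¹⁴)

For a conjugate pair Ka × Kb = Kw, so Kb = Kw/Ka = 1.0 × 10⁻¹⁴ / 4.56e-11 = 2.19e-04.

K_b = 2.19e-04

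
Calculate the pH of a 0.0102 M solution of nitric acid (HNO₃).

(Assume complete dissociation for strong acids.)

[H⁺] = 0.0102 M for strong acid. pH = -log[H⁺] = -log(0.0102)

pH = 1.99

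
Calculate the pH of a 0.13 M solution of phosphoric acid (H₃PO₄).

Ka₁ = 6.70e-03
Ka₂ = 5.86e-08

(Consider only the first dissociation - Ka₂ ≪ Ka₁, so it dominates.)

First dissociation dominates. From Ka₁ = [H⁺][HA⁻]/[H₂A], x² + Ka₁·x − Ka₁·C = 0 with C = 0.13 M and Ka₁ = 6.70e-03. Solving: [H⁺] = (−Ka₁ + √(Ka₁² + 4·Ka₁·C)) / 2 = 2.6352e-02 M. pH = -log(2.6352e-02) = 1.58.

pH = 1.58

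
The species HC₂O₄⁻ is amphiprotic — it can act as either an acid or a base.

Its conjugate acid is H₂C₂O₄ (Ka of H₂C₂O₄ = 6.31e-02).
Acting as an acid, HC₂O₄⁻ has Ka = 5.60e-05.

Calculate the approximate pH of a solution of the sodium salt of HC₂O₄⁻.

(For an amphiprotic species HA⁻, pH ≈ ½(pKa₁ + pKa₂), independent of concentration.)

pKa₁ = -log(6.31e-02) = 1.20; pKa₂ = -log(5.60e-05) = 4.25. For an amphiprotic species, pH ≈ ½(pKa₁ + pKa₂) = ½(1.20 + 4.25) = 2.73.

pH = 2.73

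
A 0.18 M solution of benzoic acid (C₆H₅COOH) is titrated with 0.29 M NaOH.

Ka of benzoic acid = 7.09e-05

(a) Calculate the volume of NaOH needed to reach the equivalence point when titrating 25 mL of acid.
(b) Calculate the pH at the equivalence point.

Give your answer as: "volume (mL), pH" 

moles acid = 0.18 × 25/1000 = 0.0045 mol; V_base = moles/0.29 × 1000 = 15.5 mL. At equivalence only the conjugate base is present: [A⁻] = 0.0045/0.041 = 1.1106e-01 M. Kb = Kw/Ka = 1.41e-10; [OH⁻] = √(Kb × [A⁻]) = 3.9579e-06; pOH = 5.40; pH = 14 - pOH = 8.60.

V = 15.5 mL, pH = 8.60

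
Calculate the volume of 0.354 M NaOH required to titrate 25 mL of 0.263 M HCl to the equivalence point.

At equivalence: moles acid = moles base. moles HCl = 0.263 × 25/1000 = 0.006575 mol. V_base = moles / 0.354 × 1000 = 18.6 mL.

V_{base} = 18.6 mL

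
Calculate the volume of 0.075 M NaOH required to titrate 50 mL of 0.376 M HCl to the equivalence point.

At equivalence: moles acid = moles base. moles HCl = 0.376 × 50/1000 = 0.0188 mol. V_base = moles / 0.075 × 1000 = 250.7 mL.

V_{base} = 250.7 mL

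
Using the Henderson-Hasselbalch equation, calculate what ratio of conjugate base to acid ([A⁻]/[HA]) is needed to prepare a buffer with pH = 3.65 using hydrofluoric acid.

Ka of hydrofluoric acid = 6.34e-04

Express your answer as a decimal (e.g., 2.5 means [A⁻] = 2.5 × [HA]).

pKa = -log(6.34e-04) = 3.1979. pH = pKa + log([A⁻]/[HA]), so log([A⁻]/[HA]) = pH − pKa = 3.65 − 3.1979 = 0.4521. [A⁻]/[HA] = 10^(0.4521) = 2.83

[A⁻]/[HA] = 2.83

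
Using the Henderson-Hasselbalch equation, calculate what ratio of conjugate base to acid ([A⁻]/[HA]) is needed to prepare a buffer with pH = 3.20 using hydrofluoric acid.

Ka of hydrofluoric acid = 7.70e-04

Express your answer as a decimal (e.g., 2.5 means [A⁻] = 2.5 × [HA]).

pKa = -log(7.70e-04) = 3.1135. pH = pKa + log([A⁻]/[HA]), so log([A⁻]/[HA]) = pH − pKa = 3.20 − 3.1135 = 0.0865. [A⁻]/[HA] = 10^(0.0865) = 1.22

[A⁻]/[HA] = 1.22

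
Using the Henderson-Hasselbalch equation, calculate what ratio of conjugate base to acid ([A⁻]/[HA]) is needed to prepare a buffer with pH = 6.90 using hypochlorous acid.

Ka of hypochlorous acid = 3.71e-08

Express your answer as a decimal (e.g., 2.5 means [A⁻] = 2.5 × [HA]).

pKa = -log(3.71e-08) = 7.4306. pH = pKa + log([A⁻]/[HA]), so log([A⁻]/[HA]) = pH − pKa = 6.90 − 7.4306 = -0.5306. [A⁻]/[HA] = 10^(-0.5306) = 0.295

[A⁻]/[HA] = 0.295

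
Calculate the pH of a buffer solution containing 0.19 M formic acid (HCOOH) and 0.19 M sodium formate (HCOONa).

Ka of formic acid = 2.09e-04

pKa = -log(2.09e-04) = 3.68. pH = pKa + log([A⁻]/[HA]) = 3.68 + log(0.19/0.19)

pH = 3.68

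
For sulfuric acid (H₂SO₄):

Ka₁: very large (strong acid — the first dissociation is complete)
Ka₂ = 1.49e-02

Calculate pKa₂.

pKa₂ = -log(Ka₂) = -log(1.49e-02) = 1.83.

pK_{a2} = 1.83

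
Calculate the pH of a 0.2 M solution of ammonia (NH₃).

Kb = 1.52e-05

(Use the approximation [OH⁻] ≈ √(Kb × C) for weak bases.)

[OH⁻] = √(Kb × C) = √(1.52e-05 × 0.2) = 1.7436e-03. pOH = 2.76, pH = 14 - pOH

pH = 11.24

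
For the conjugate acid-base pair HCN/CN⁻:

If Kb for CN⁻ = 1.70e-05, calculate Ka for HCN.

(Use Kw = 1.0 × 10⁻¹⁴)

For a conjugate pair Ka × Kb = Kw, so Ka = Kw/Kb = 1.0 × 10⁻¹⁴ / 1.70e-05 = 5.88e-10.

K_a = 5.88e-10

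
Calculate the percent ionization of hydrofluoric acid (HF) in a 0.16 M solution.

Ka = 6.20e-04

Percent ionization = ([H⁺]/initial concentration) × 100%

Using Ka equilibrium: x² + Ka×x - Ka×C = 0. Solving: [H⁺] = 9.6547e-03. Percent = (9.6547e-03/0.16) × 100

Percent ionization = 6.03%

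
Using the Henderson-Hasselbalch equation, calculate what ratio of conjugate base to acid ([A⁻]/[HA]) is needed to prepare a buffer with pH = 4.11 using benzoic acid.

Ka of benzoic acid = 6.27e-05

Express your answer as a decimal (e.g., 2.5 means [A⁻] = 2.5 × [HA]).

pKa = -log(6.27e-05) = 4.2027. pH = pKa + log([A⁻]/[HA]), so log([A⁻]/[HA]) = pH − pKa = 4.11 − 4.2027 = -0.0927. [A⁻]/[HA] = 10^(-0.0927) = 0.808

[A⁻]/[HA] = 0.808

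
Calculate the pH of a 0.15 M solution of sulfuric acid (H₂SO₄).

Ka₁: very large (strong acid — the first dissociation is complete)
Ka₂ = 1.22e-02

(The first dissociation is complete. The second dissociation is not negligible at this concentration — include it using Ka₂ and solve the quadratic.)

First dissociation is complete: [H⁺]₀ = [HSO₄⁻]₀ = C = 0.15 M. Second dissociation HSO₄⁻ ⇌ H⁺ + SO₄²⁻: let x = [SO₄²⁻]. Ka₂ = (C + x)·x / (C − x) = 1.22e-02 → x² + (C + Ka₂)·x − Ka₂·C = 0 → x² + 0.16220·x − 1.830e-03 = 0. x = (−0.16220 + √(0.16220² + 4 × 1.830e-03)) / 2 = 1.0591e-02 M. [H⁺] = C + x = 0.15 + 1.0591e-02 = 1.6059e-01 M. pH = -log(1.6059e-01) = 0.79.

pH = 0.79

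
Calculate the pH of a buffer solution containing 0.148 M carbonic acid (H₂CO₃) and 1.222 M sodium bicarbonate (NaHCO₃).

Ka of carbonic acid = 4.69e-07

pKa = -log(4.69e-07) = 6.33. pH = pKa + log([A⁻]/[HA]) = 6.33 + log(1.222/0.148)

pH = 7.25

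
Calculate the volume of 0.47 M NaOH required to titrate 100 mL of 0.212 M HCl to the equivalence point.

At equivalence: moles acid = moles base. moles HCl = 0.212 × 100/1000 = 0.0212 mol. V_base = moles / 0.47 × 1000 = 45.1 mL.

V_{base} = 45.1 mL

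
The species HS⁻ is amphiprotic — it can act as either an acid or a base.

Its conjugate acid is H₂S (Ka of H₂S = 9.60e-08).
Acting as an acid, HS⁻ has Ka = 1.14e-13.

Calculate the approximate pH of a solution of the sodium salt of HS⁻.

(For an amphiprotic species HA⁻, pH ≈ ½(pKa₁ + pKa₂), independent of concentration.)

pKa₁ = -log(9.60e-08) = 7.02; pKa₂ = -log(1.14e-13) = 12.94. For an amphiprotic species, pH ≈ ½(pKa₁ + pKa₂) = ½(7.02 + 12.94) = 9.98.

pH = 9.98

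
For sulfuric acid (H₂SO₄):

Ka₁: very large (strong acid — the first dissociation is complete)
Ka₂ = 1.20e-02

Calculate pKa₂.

pKa₂ = -log(Ka₂) = -log(1.20e-02) = 1.92.

pK_{a2} = 1.92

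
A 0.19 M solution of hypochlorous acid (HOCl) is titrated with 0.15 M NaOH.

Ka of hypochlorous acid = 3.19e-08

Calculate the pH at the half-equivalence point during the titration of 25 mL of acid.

At half-equivalence [HA] = [A⁻], so Henderson-Hasselbalch gives pH = pKa = -log(3.19e-08) = 7.50.

pH = pKa = 7.50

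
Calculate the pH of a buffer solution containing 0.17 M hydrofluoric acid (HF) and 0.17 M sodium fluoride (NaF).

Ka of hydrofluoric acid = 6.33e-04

pKa = -log(6.33e-04) = 3.20. pH = pKa + log([A⁻]/[HA]) = 3.20 + log(0.17/0.17)

pH = 3.20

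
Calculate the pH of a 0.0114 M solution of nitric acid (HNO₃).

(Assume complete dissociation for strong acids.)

[H⁺] = 0.0114 M for strong acid. pH = -log[H⁺] = -log(0.0114)

pH = 1.94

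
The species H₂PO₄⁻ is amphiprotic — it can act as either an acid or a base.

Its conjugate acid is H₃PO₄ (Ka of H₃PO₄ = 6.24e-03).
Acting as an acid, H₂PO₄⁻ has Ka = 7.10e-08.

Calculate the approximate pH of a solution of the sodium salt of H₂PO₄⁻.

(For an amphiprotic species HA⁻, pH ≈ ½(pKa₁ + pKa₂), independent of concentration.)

pKa₁ = -log(6.24e-03) = 2.20; pKa₂ = -log(7.10e-08) = 7.15. For an amphiprotic species, pH ≈ ½(pKa₁ + pKa₂) = ½(2.20 + 7.15) = 4.68.

pH = 4.68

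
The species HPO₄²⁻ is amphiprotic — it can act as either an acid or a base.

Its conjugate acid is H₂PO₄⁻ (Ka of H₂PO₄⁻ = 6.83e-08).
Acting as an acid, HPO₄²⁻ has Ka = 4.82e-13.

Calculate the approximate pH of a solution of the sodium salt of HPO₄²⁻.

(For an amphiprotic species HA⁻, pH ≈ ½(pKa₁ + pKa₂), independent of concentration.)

pKa₁ = -log(6.83e-08) = 7.17; pKa₂ = -log(4.82e-13) = 12.32. For an amphiprotic species, pH ≈ ½(pKa₁ + pKa₂) = ½(7.17 + 12.32) = 9.74.

pH = 9.74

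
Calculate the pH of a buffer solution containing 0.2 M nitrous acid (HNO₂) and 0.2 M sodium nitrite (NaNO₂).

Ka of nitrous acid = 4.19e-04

pKa = -log(4.19e-04) = 3.38. pH = pKa + log([A⁻]/[HA]) = 3.38 + log(0.2/0.2)

pH = 3.38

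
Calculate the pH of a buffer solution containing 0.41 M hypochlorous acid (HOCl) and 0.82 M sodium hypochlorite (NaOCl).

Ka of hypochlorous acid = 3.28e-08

pKa = -log(3.28e-08) = 7.48. pH = pKa + log([A⁻]/[HA]) = 7.48 + log(0.82/0.41)

pH = 7.79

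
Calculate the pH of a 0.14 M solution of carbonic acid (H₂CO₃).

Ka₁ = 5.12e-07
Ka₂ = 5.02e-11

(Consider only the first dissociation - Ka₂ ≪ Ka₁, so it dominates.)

First dissociation dominates. From Ka₁ = [H⁺][HA⁻]/[H₂A], x² + Ka₁·x − Ka₁·C = 0 with C = 0.14 M and Ka₁ = 5.12e-07. Solving: [H⁺] = (−Ka₁ + √(Ka₁² + 4·Ka₁·C)) / 2 = 2.6748e-04 M. pH = -log(2.6748e-04) = 3.57.

pH = 3.57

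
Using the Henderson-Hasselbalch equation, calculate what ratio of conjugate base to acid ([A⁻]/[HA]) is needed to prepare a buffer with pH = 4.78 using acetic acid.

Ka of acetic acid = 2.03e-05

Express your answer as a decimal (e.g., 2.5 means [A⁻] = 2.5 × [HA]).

pKa = -log(2.03e-05) = 4.6925. pH = pKa + log([A⁻]/[HA]), so log([A⁻]/[HA]) = pH − pKa = 4.78 − 4.6925 = 0.0875. [A⁻]/[HA] = 10^(0.0875) = 1.22

[A⁻]/[HA] = 1.22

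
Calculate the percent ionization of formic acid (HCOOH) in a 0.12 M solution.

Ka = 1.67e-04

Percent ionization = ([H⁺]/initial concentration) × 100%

Using Ka equilibrium: x² + Ka×x - Ka×C = 0. Solving: [H⁺] = 4.3939e-03. Percent = (4.3939e-03/0.12) × 100

Percent ionization = 3.66%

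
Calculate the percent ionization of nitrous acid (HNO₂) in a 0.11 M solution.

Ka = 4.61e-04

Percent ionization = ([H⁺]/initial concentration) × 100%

Using Ka equilibrium: x² + Ka×x - Ka×C = 0. Solving: [H⁺] = 6.8943e-03. Percent = (6.8943e-03/0.11) × 100

Percent ionization = 6.27%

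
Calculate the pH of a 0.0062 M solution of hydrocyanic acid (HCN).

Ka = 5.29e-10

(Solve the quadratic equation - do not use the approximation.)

x² + Ka×x - Ka×C = 0. Using quadratic formula: [H⁺] = 1.8108e-06

pH = 5.74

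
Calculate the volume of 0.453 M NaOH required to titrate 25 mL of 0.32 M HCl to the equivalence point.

At equivalence: moles acid = moles base. moles HCl = 0.32 × 25/1000 = 0.008 mol. V_base = moles / 0.453 × 1000 = 17.7 mL.

V_{base} = 17.7 mL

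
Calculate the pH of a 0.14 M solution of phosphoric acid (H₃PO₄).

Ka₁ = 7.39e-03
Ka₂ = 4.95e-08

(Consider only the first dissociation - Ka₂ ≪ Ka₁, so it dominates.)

First dissociation dominates. From Ka₁ = [H⁺][HA⁻]/[H₂A], x² + Ka₁·x − Ka₁·C = 0 with C = 0.14 M and Ka₁ = 7.39e-03. Solving: [H⁺] = (−Ka₁ + √(Ka₁² + 4·Ka₁·C)) / 2 = 2.8682e-02 M. pH = -log(2.8682e-02) = 1.54.

pH = 1.54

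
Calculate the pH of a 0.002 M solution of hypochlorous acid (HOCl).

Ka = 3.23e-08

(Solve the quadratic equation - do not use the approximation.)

x² + Ka×x - Ka×C = 0. Using quadratic formula: [H⁺] = 8.0213e-06

pH = 5.10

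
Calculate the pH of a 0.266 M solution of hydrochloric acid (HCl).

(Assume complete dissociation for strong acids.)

[H⁺] = 0.266 M for strong acid. pH = -log[H⁺] = -log(0.266)

pH = 0.58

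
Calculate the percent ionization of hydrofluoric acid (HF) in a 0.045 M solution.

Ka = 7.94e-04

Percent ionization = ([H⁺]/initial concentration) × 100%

Using Ka equilibrium: x² + Ka×x - Ka×C = 0. Solving: [H⁺] = 5.5936e-03. Percent = (5.5936e-03/0.045) × 100

Percent ionization = 12.4%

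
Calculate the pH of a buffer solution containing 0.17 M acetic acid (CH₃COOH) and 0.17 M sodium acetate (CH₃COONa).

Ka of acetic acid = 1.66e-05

pKa = -log(1.66e-05) = 4.78. pH = pKa + log([A⁻]/[HA]) = 4.78 + log(0.17/0.17)

pH = 4.78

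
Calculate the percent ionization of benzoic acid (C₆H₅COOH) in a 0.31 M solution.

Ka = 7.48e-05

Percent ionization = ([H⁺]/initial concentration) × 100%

Using Ka equilibrium: x² + Ka×x - Ka×C = 0. Solving: [H⁺] = 4.7781e-03. Percent = (4.7781e-03/0.31) × 100

Percent ionization = 1.54%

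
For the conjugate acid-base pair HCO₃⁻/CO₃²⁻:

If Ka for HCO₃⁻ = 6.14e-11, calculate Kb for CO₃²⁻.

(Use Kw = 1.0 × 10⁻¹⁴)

For a conjugate pair Ka × Kb = Kw, so Kb = Kw/Ka = 1.0 × 10⁻¹⁴ / 6.14e-11 = 1.63e-04.

K_b = 1.63e-04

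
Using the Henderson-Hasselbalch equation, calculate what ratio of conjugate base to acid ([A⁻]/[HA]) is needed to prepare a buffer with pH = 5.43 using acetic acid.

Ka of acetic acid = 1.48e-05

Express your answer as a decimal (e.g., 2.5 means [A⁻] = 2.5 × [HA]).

pKa = -log(1.48e-05) = 4.8297. pH = pKa + log([A⁻]/[HA]), so log([A⁻]/[HA]) = pH − pKa = 5.43 − 4.8297 = 0.6003. [A⁻]/[HA] = 10^(0.6003) = 3.98

[A⁻]/[HA] = 3.98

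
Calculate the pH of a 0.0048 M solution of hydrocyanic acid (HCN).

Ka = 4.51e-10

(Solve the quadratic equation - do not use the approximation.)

x² + Ka×x - Ka×C = 0. Using quadratic formula: [H⁺] = 1.4711e-06

pH = 5.83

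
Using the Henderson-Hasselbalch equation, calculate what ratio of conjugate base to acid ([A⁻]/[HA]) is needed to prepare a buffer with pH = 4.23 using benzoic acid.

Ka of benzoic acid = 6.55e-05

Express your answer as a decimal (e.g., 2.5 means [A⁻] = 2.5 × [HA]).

pKa = -log(6.55e-05) = 4.1838. pH = pKa + log([A⁻]/[HA]), so log([A⁻]/[HA]) = pH − pKa = 4.23 − 4.1838 = 0.0462. [A⁻]/[HA] = 10^(0.0462) = 1.11

[A⁻]/[HA] = 1.11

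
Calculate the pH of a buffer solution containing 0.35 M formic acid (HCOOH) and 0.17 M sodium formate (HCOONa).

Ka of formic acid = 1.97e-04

pKa = -log(1.97e-04) = 3.71. pH = pKa + log([A⁻]/[HA]) = 3.71 + log(0.17/0.35)

pH = 3.39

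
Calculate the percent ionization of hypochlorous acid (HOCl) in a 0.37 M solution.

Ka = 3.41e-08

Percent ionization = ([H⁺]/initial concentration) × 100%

Using Ka equilibrium: x² + Ka×x - Ka×C = 0. Solving: [H⁺] = 1.1231e-04. Percent = (1.1231e-04/0.37) × 100

Percent ionization = 0.0304%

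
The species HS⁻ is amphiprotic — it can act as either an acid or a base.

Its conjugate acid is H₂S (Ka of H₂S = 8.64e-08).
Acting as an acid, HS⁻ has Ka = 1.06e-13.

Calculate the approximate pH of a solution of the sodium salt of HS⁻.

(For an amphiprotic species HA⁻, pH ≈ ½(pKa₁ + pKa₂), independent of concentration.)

pKa₁ = -log(8.64e-08) = 7.06; pKa₂ = -log(1.06e-13) = 12.97. For an amphiprotic species, pH ≈ ½(pKa₁ + pKa₂) = ½(7.06 + 12.97) = 10.02.

pH = 10.02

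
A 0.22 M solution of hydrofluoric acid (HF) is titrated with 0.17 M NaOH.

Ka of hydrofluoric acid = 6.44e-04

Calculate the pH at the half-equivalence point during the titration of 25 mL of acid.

At half-equivalence [HA] = [A⁻], so Henderson-Hasselbalch gives pH = pKa = -log(6.44e-04) = 3.19.

pH = pKa = 3.19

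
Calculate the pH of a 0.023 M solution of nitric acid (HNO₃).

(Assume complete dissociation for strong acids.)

[H⁺] = 0.023 M for strong acid. pH = -log[H⁺] = -log(0.023)

pH = 1.64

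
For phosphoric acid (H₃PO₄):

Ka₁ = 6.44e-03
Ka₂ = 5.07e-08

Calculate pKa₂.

pKa₂ = -log(Ka₂) = -log(5.07e-08) = 7.29.

pK_{a2} = 7.29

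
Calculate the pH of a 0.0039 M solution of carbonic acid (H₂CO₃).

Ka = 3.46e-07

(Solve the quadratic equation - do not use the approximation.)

x² + Ka×x - Ka×C = 0. Using quadratic formula: [H⁺] = 3.6562e-05

pH = 4.44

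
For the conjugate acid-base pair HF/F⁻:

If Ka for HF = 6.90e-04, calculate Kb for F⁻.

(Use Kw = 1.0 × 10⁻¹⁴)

For a conjugate pair Ka × Kb = Kw, so Kb = Kw/Ka = 1.0 × 10⁻¹⁴ / 6.90e-04 = 1.45e-11.

K_b = 1.45e-11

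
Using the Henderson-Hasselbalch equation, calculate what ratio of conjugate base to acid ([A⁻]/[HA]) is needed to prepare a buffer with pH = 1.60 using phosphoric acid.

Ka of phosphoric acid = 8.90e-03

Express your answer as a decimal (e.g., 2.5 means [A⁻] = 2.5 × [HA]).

pKa = -log(8.90e-03) = 2.0506. pH = pKa + log([A⁻]/[HA]), so log([A⁻]/[HA]) = pH − pKa = 1.60 − 2.0506 = -0.4506. [A⁻]/[HA] = 10^(-0.4506) = 0.354

[A⁻]/[HA] = 0.354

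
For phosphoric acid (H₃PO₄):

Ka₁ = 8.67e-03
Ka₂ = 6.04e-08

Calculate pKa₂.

pKa₂ = -log(Ka₂) = -log(6.04e-08) = 7.22.

pK_{a2} = 7.22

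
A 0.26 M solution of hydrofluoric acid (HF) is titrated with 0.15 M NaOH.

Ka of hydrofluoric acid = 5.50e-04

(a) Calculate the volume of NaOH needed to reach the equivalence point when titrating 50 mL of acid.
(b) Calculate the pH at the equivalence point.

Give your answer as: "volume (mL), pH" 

moles acid = 0.26 × 50/1000 = 0.013 mol; V_base = moles/0.15 × 1000 = 86.7 mL. At equivalence only the conjugate base is present: [A⁻] = 0.013/0.137 = 9.5122e-02 M. Kb = Kw/Ka = 1.82e-11; [OH⁻] = √(Kb × [A⁻]) = 1.3151e-06; pOH = 5.88; pH = 14 - pOH = 8.12.

V = 86.7 mL, pH = 8.12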